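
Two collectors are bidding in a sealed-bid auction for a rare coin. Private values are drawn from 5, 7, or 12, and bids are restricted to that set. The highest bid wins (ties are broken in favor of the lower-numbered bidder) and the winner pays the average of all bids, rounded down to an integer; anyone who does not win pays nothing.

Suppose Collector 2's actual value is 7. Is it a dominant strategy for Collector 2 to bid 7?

Yes

Check each profile of the others' bids and compare truth against every alternative bid.
Others bid (5): truth gives 1, best alternative gives 0.
Others bid (7): truth gives 0, best alternative gives 0.
Others bid (12): truth gives 0, best alternative gives 0.
In every case the truthful bid is at least as good as any alternative, so it is a dominant strategy.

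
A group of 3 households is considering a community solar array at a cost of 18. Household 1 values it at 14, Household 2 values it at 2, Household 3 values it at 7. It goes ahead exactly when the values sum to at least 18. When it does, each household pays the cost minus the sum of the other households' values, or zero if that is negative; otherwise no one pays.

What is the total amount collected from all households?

Total value 23 ≥ cost 18, so it is built.
Household 1: others sum to 9; max(0, 18 - 9) = 9.
Household 2: others sum to 21; max(0, 18 - 21) = 0.
Household 3: others sum to 16; max(0, 18 - 16) = 2.
Total collected = 9 + 0 + 2 = 11.

11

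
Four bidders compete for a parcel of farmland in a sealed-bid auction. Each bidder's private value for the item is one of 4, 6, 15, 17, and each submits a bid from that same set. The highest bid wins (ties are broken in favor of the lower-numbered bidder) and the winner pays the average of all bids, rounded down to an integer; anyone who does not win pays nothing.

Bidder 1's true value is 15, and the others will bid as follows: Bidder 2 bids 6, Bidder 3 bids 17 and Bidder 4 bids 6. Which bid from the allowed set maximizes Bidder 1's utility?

17

Bid 4: loses, pays 0, utility 0.
Bid 6: loses, pays 0, utility 0.
Bid 15: loses, pays 0, utility 0.
Bid 17: wins, pays 11, utility 15 - 11 = 4.
The best choice is 17 with utility 4.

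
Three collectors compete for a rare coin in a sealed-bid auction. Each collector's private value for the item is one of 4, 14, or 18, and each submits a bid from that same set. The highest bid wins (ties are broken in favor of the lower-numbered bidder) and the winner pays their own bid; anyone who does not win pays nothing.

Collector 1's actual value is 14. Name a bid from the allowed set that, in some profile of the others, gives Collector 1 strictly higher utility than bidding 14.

Suppose Collector 2 bids 4 and Collector 3 bids 4.
Bid 14: wins, pays 14, utility 14 - 14 = 0.
Bid 4: wins, pays 4, utility 14 - 4 = 10.
So bidding 4 beats truth here (10 > 0).

4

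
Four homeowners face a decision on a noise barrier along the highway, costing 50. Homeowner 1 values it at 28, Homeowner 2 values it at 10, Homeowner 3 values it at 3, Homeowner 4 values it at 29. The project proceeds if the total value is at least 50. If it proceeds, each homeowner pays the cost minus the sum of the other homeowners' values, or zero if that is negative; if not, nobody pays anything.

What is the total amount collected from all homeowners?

17

Total value 70 ≥ cost 50, so it is built.
Homeowner 1: others sum to 42; max(0, 50 - 42) = 8.
Homeowner 2: others sum to 60; max(0, 50 - 60) = 0.
Homeowner 3: others sum to 67; max(0, 50 - 67) = 0.
Homeowner 4: others sum to 41; max(0, 50 - 41) = 9.
Total collected = 8 + 0 + 0 + 9 = 17.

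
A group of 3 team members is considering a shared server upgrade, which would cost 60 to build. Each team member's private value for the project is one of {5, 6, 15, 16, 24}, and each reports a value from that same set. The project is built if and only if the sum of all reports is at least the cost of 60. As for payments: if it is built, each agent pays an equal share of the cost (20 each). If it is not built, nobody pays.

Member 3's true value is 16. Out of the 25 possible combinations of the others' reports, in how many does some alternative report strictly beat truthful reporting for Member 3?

1

Others report (24, 24): truth gives -4; report 5 gives 0 > -4. Violating.
Others report (5, 5): truth gives 0; no alternative beats it.
Others report (5, 6): truth gives 0; no alternative beats it.
(Checking all 25 profiles: 1 has a profitable deviation, 24 do not.)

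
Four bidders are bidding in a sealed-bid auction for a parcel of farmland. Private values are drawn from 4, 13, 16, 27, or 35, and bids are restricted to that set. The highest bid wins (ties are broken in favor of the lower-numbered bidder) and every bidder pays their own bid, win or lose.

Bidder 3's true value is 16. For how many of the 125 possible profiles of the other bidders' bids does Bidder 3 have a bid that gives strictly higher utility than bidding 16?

115

Others bid (4, 4, 4): truth gives 0; bid 13 gives 3 > 0. Violating.
Others bid (4, 4, 13): truth gives 0; bid 13 gives 3 > 0. Violating.
Others bid (4, 4, 27): truth gives -16; bid 4 gives -4 > -16. Violating.
Others bid (4, 4, 35): truth gives -16; bid 4 gives -4 > -16. Violating.
Others bid (4, 4, 16): truth gives 0; no alternative beats it.
Others bid (4, 13, 4): truth gives 0; no alternative beats it.
(Checking all 125 profiles: 115 have a profitable deviation, 10 do not.)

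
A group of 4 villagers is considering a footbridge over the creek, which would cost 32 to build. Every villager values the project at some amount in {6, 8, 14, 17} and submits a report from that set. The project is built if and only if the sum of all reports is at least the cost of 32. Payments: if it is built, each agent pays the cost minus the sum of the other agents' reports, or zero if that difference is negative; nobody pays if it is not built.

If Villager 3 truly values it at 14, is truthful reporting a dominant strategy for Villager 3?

Check each profile of the others' reports and compare truth against every alternative report.
Others report (6, 14, 14): truth gives 14, best alternative gives 14.
Others report (6, 14, 17): truth gives 14, best alternative gives 14.
Others report (6, 17, 14): truth gives 14, best alternative gives 14.
Others report (6, 17, 17): truth gives 14, best alternative gives 14.
Others report (8, 8, 17): truth gives 14, best alternative gives 14.
Others report (8, 14, 14): truth gives 14, best alternative gives 14.
(Remaining 58 profiles checked similarly; truth is weakly best in each.)
In every case the truthful report is at least as good as any alternative, so it is a dominant strategy.

Yes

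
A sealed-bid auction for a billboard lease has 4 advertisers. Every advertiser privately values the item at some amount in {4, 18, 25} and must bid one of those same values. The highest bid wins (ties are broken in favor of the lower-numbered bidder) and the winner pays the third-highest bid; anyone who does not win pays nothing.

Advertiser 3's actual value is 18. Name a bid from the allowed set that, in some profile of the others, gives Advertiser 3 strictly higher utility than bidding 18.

Suppose Advertiser 1 bids 4, Advertiser 2 bids 4 and Advertiser 4 bids 25.
Bid 18: loses, pays 0, utility 0.
Bid 25: wins, pays 4, utility 18 - 4 = 14.
So bidding 25 beats truth here (14 > 0).

25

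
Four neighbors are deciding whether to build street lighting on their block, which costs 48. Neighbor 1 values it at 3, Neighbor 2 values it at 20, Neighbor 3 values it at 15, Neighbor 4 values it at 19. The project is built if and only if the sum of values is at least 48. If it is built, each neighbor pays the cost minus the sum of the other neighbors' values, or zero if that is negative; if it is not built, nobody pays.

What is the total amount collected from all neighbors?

Total value 57 ≥ cost 48, so it is built.
Neighbor 1: others sum to 54; max(0, 48 - 54) = 0.
Neighbor 2: others sum to 37; max(0, 48 - 37) = 11.
Neighbor 3: others sum to 42; max(0, 48 - 42) = 6.
Neighbor 4: others sum to 38; max(0, 48 - 38) = 10.
Total collected = 0 + 11 + 6 + 10 = 27.

27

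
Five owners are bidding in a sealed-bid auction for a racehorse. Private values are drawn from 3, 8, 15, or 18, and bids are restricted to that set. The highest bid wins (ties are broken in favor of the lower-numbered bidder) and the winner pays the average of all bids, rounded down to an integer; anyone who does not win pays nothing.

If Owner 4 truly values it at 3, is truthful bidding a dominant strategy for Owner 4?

Check each profile of the others' bids and compare truth against every alternative bid.
Others bid (3, 3, 3, 8): truth gives 0, best alternative gives -2.
Others bid (3, 3, 3, 3): truth gives 0, best alternative gives -1.
Others bid (3, 3, 3, 15): truth gives 0, best alternative gives 0.
Others bid (3, 3, 3, 18): truth gives 0, best alternative gives 0.
Others bid (3, 3, 8, 3): truth gives 0, best alternative gives 0.
Others bid (3, 3, 8, 8): truth gives 0, best alternative gives 0.
(Remaining 250 profiles checked similarly; truth is weakly best in each.)
In every case the truthful bid is at least as good as any alternative, so it is a dominant strategy.

Yes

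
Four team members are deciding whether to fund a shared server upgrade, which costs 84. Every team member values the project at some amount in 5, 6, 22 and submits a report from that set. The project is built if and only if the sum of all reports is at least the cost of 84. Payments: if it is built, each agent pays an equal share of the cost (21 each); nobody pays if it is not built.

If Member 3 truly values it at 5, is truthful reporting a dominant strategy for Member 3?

Yes

Check each profile of the others' reports and compare truth against every alternative report.
Others report (5, 5, 5): truth gives 0, best alternative gives 0.
Others report (5, 5, 6): truth gives 0, best alternative gives 0.
Others report (5, 5, 22): truth gives 0, best alternative gives 0.
Others report (5, 6, 5): truth gives 0, best alternative gives 0.
Others report (5, 6, 6): truth gives 0, best alternative gives 0.
Others report (5, 6, 22): truth gives 0, best alternative gives 0.
(Remaining 21 profiles checked similarly; truth is weakly best in each.)
In every case the truthful report is at least as good as any alternative, so it is a dominant strategy.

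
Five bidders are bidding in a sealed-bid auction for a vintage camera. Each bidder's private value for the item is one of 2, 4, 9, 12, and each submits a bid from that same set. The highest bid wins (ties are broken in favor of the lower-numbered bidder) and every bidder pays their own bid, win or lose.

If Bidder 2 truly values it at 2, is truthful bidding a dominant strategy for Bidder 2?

Yes

Check each profile of the others' bids and compare truth against every alternative bid.
Others bid (2, 2, 2, 9): truth gives -2, best alternative gives -4.
Others bid (2, 2, 2, 12): truth gives -2, best alternative gives -4.
Others bid (2, 2, 4, 9): truth gives -2, best alternative gives -4.
Others bid (2, 2, 4, 12): truth gives -2, best alternative gives -4.
Others bid (2, 2, 9, 2): truth gives -2, best alternative gives -4.
Others bid (2, 2, 9, 4): truth gives -2, best alternative gives -4.
(Remaining 250 profiles checked similarly; truth is weakly best in each.)
In every case the truthful bid is at least as good as any alternative, so it is a dominant strategy.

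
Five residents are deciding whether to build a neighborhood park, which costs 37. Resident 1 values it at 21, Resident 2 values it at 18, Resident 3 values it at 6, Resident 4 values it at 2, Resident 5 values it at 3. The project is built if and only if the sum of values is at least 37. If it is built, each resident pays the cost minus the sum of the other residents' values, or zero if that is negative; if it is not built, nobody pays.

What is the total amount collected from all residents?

Total value 50 ≥ cost 37, so it is built.
Resident 1: others sum to 29; max(0, 37 - 29) = 8.
Resident 2: others sum to 32; max(0, 37 - 32) = 5.
Resident 3: others sum to 44; max(0, 37 - 44) = 0.
Resident 4: others sum to 48; max(0, 37 - 48) = 0.
Resident 5: others sum to 47; max(0, 37 - 47) = 0.
Total collected = 8 + 5 + 0 + 0 + 0 = 13.

13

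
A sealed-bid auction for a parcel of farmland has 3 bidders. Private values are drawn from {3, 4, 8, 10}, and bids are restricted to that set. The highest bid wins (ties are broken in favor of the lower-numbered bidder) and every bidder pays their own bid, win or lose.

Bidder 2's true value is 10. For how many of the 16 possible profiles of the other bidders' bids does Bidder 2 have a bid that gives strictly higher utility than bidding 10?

10

Others bid (3, 3): truth gives 0; bid 4 gives 6 > 0. Violating.
Others bid (3, 4): truth gives 0; bid 4 gives 6 > 0. Violating.
Others bid (3, 8): truth gives 0; bid 8 gives 2 > 0. Violating.
Others bid (4, 3): truth gives 0; bid 8 gives 2 > 0. Violating.
Others bid (3, 10): truth gives 0; no alternative beats it.
Others bid (4, 10): truth gives 0; no alternative beats it.
(Checking all 16 profiles: 10 have a profitable deviation, 6 do not.)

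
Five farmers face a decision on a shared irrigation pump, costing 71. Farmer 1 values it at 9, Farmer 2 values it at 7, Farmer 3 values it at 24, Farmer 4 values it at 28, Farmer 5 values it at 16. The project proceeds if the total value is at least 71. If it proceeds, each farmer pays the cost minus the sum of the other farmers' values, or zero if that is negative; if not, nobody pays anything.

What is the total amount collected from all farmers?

29

Total value 84 ≥ cost 71, so it is built.
Farmer 1: others sum to 75; max(0, 71 - 75) = 0.
Farmer 2: others sum to 77; max(0, 71 - 77) = 0.
Farmer 3: others sum to 60; max(0, 71 - 60) = 11.
Farmer 4: others sum to 56; max(0, 71 - 56) = 15.
Farmer 5: others sum to 68; max(0, 71 - 68) = 3.
Total collected = 0 + 0 + 11 + 15 + 3 = 29.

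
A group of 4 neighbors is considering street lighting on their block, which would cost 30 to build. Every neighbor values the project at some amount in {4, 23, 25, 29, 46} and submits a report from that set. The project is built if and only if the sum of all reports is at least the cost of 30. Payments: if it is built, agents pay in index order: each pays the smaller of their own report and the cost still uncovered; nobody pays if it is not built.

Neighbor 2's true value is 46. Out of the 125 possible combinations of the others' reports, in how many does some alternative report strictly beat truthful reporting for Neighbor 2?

75

Others report (4, 4, 4): truth gives 20; report 23 gives 23 > 20. Violating.
Others report (4, 4, 23): truth gives 20; report 4 gives 42 > 20. Violating.
Others report (4, 4, 25): truth gives 20; report 4 gives 42 > 20. Violating.
Others report (4, 4, 29): truth gives 20; report 4 gives 42 > 20. Violating.
Others report (29, 4, 4): truth gives 45; no alternative beats it.
Others report (29, 4, 23): truth gives 45; no alternative beats it.
(Checking all 125 profiles: 75 have a profitable deviation, 50 do not.)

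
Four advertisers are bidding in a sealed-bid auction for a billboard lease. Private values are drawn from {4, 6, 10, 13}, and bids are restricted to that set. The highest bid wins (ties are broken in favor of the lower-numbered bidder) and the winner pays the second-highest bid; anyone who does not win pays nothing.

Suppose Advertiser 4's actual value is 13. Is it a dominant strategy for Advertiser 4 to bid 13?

Yes

Check each profile of the others' bids and compare truth against every alternative bid.
Others bid (4, 4, 10): truth gives 3, best alternative gives 0.
Others bid (4, 6, 10): truth gives 3, best alternative gives 0.
Others bid (4, 10, 4): truth gives 3, best alternative gives 0.
Others bid (4, 10, 6): truth gives 3, best alternative gives 0.
Others bid (4, 10, 10): truth gives 3, best alternative gives 0.
Others bid (6, 4, 10): truth gives 3, best alternative gives 0.
(Remaining 58 profiles checked similarly; truth is weakly best in each.)
In every case the truthful bid is at least as good as any alternative, so it is a dominant strategy.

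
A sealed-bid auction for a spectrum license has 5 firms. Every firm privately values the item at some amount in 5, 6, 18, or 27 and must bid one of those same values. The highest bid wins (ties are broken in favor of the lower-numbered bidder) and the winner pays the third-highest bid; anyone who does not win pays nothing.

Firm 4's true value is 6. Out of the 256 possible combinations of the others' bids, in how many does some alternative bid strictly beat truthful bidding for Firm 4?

8

Others bid (5, 5, 5, 18): truth gives 0; bid 18 gives 1 > 0. Violating.
Others bid (5, 5, 5, 27): truth gives 0; bid 27 gives 1 > 0. Violating.
Others bid (5, 5, 6, 5): truth gives 0; bid 18 gives 1 > 0. Violating.
Others bid (5, 5, 18, 5): truth gives 0; bid 27 gives 1 > 0. Violating.
Others bid (5, 5, 5, 5): truth gives 1; no alternative beats it.
Others bid (5, 5, 5, 6): truth gives 1; no alternative beats it.
(Checking all 256 profiles: 8 have a profitable deviation, 248 do not.)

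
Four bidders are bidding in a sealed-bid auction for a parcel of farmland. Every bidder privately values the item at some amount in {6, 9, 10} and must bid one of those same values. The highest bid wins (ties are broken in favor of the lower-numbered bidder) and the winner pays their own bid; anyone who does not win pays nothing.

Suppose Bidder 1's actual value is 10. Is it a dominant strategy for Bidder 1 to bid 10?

No

Consider the case where Bidder 2 bids 6, Bidder 3 bids 6 and Bidder 4 bids 6.
Truthful bid 10: wins, pays 10, utility 10 - 10 = 0.
Bid 6 instead: wins, pays 6, utility 10 - 6 = 4.
Since 4 > 0, bidding 6 is strictly better here, so truthful bidding is not dominant.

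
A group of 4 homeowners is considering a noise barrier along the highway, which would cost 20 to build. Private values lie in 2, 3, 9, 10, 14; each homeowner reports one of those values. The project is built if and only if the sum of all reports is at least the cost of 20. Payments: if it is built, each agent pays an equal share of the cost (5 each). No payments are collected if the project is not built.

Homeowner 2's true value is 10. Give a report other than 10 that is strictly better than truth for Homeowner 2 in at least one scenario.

14

Suppose Homeowner 1 reports 2, Homeowner 3 reports 2 and Homeowner 4 reports 2.
Report 10: project not built, utility 0.
Report 14: project built, pays 5, utility 10 - 5 = 5.
So reporting 14 beats truth here (5 > 0).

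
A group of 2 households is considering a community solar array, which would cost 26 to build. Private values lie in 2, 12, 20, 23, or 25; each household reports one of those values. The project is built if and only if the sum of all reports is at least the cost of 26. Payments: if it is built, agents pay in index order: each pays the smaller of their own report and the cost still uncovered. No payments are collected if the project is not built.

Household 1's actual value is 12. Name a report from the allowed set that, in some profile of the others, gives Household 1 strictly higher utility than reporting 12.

Suppose Household 2 reports 25.
Report 12: project built, pays 12, utility 12 - 12 = 0.
Report 2: project built, pays 2, utility 12 - 2 = 10.
So reporting 2 beats truth here (10 > 0).

2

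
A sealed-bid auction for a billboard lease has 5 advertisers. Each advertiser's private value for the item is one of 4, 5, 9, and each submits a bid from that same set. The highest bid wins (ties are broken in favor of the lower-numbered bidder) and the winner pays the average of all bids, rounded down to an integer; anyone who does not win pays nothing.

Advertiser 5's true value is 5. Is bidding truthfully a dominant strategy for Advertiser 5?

Check each profile of the others' bids and compare truth against every alternative bid.
Others bid (4, 4, 4, 4): truth gives 1, best alternative gives 0.
Others bid (4, 4, 4, 5): truth gives 0, best alternative gives 0.
Others bid (4, 4, 4, 9): truth gives 0, best alternative gives 0.
Others bid (4, 4, 5, 4): truth gives 0, best alternative gives 0.
Others bid (4, 4, 5, 5): truth gives 0, best alternative gives 0.
Others bid (4, 4, 5, 9): truth gives 0, best alternative gives 0.
(Remaining 75 profiles checked similarly; truth is weakly best in each.)
In every case the truthful bid is at least as good as any alternative, so it is a dominant strategy.

Yes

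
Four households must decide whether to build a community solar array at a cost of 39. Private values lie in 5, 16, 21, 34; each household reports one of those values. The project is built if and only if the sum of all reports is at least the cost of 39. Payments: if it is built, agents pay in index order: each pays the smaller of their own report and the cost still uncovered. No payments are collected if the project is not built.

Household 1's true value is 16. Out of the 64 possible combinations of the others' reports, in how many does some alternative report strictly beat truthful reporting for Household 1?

57

Others report (5, 5, 34): truth gives 0; report 5 gives 11 > 0. Violating.
Others report (5, 16, 16): truth gives 0; report 5 gives 11 > 0. Violating.
Others report (5, 16, 21): truth gives 0; report 5 gives 11 > 0. Violating.
Others report (5, 16, 34): truth gives 0; report 5 gives 11 > 0. Violating.
Others report (5, 5, 5): truth gives 0; no alternative beats it.
Others report (5, 5, 16): truth gives 0; no alternative beats it.
(Checking all 64 profiles: 57 have a profitable deviation, 7 do not.)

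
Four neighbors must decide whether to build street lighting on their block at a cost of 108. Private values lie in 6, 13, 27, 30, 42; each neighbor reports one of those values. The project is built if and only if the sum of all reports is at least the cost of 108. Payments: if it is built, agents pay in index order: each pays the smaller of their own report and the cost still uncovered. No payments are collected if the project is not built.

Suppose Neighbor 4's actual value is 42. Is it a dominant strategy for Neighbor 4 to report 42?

Yes

Check each profile of the others' reports and compare truth against every alternative report.
Others report (6, 27, 42): truth gives 9, best alternative gives 0.
Others report (6, 42, 27): truth gives 9, best alternative gives 0.
Others report (27, 6, 42): truth gives 9, best alternative gives 0.
Others report (27, 42, 6): truth gives 9, best alternative gives 0.
Others report (42, 6, 27): truth gives 9, best alternative gives 0.
Others report (42, 27, 6): truth gives 9, best alternative gives 0.
(Remaining 119 profiles checked similarly; truth is weakly best in each.)
In every case the truthful report is at least as good as any alternative, so it is a dominant strategy.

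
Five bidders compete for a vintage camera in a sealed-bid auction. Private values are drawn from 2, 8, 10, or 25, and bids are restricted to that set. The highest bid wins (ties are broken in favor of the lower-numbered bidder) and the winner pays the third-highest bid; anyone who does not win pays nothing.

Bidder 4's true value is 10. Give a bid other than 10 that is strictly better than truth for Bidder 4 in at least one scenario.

Suppose Bidder 1 bids 2, Bidder 2 bids 2, Bidder 3 bids 2 and Bidder 5 bids 25.
Bid 10: loses, pays 0, utility 0.
Bid 25: wins, pays 2, utility 10 - 2 = 8.
So bidding 25 beats truth here (8 > 0).

25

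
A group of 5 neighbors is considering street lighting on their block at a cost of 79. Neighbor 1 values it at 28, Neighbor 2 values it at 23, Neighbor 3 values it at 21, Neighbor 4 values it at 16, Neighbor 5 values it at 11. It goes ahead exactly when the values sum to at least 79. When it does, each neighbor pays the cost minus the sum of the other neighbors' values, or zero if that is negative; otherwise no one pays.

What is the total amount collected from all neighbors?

12

Total value 99 ≥ cost 79, so it is built.
Neighbor 1: others sum to 71; max(0, 79 - 71) = 8.
Neighbor 2: others sum to 76; max(0, 79 - 76) = 3.
Neighbor 3: others sum to 78; max(0, 79 - 78) = 1.
Neighbor 4: others sum to 83; max(0, 79 - 83) = 0.
Neighbor 5: others sum to 88; max(0, 79 - 88) = 0.
Total collected = 8 + 3 + 1 + 0 + 0 = 12.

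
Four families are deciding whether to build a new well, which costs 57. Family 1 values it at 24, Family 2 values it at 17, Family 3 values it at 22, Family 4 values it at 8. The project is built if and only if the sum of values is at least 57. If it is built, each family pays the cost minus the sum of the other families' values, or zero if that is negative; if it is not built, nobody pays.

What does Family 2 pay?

3

Total value 71 ≥ cost 57, so the project is built.
The other families' values sum to 54.
Cost minus that sum is 57 - 54 = 3.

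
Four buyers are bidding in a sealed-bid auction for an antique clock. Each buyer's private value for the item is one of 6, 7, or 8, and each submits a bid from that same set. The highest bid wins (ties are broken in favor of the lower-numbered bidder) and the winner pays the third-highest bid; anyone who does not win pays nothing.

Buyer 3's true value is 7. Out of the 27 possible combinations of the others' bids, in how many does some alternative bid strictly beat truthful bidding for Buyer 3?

3

Others bid (6, 6, 8): truth gives 0; bid 8 gives 1 > 0. Violating.
Others bid (6, 7, 6): truth gives 0; bid 8 gives 1 > 0. Violating.
Others bid (7, 6, 6): truth gives 0; bid 8 gives 1 > 0. Violating.
Others bid (6, 6, 6): truth gives 1; no alternative beats it.
Others bid (6, 6, 7): truth gives 1; no alternative beats it.
(Checking all 27 profiles: 3 have a profitable deviation, 24 do not.)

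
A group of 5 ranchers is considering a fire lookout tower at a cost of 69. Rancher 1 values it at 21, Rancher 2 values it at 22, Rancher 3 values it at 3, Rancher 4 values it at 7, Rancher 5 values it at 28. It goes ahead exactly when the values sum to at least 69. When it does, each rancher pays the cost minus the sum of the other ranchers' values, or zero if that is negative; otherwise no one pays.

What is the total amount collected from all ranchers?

35

Total value 81 ≥ cost 69, so it is built.
Rancher 1: others sum to 60; max(0, 69 - 60) = 9.
Rancher 2: others sum to 59; max(0, 69 - 59) = 10.
Rancher 3: others sum to 78; max(0, 69 - 78) = 0.
Rancher 4: others sum to 74; max(0, 69 - 74) = 0.
Rancher 5: others sum to 53; max(0, 69 - 53) = 16.
Total collected = 9 + 10 + 0 + 0 + 16 = 35.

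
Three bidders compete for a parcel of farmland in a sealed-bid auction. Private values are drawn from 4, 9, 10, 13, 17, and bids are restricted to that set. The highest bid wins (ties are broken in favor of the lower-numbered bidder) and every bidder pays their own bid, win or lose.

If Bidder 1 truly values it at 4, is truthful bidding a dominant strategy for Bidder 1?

Check each profile of the others' bids and compare truth against every alternative bid.
Others bid (4, 4): truth gives 0, best alternative gives -5.
Others bid (4, 13): truth gives -4, best alternative gives -9.
Others bid (4, 17): truth gives -4, best alternative gives -9.
Others bid (9, 13): truth gives -4, best alternative gives -9.
Others bid (9, 17): truth gives -4, best alternative gives -9.
Others bid (10, 13): truth gives -4, best alternative gives -9.
(Remaining 19 profiles checked similarly; truth is weakly best in each.)
In every case the truthful bid is at least as good as any alternative, so it is a dominant strategy.

Yes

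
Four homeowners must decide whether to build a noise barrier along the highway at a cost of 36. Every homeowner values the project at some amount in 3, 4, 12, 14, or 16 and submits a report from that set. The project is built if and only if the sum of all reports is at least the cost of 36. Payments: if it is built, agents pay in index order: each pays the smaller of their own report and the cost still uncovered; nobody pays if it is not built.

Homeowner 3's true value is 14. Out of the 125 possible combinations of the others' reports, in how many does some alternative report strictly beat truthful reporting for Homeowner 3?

75

Others report (3, 12, 12): truth gives 0; report 12 gives 2 > 0. Violating.
Others report (3, 12, 14): truth gives 0; report 12 gives 2 > 0. Violating.
Others report (3, 12, 16): truth gives 0; report 12 gives 2 > 0. Violating.
Others report (3, 14, 12): truth gives 0; report 12 gives 2 > 0. Violating.
Others report (3, 3, 3): truth gives 0; no alternative beats it.
Others report (3, 3, 4): truth gives 0; no alternative beats it.
(Checking all 125 profiles: 75 have a profitable deviation, 50 do not.)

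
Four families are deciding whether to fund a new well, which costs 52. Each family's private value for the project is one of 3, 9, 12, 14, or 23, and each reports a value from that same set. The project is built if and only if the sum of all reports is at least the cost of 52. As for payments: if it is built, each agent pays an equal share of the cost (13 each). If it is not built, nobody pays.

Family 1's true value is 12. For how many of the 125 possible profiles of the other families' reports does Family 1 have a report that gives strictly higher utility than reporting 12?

28

Others report (3, 14, 23): truth gives -1; report 3 gives 0 > -1. Violating.
Others report (3, 23, 14): truth gives -1; report 3 gives 0 > -1. Violating.
Others report (9, 9, 23): truth gives -1; report 3 gives 0 > -1. Violating.
Others report (9, 12, 23): truth gives -1; report 3 gives 0 > -1. Violating.
Others report (3, 3, 3): truth gives 0; no alternative beats it.
Others report (3, 3, 9): truth gives 0; no alternative beats it.
(Checking all 125 profiles: 28 have a profitable deviation, 97 do not.)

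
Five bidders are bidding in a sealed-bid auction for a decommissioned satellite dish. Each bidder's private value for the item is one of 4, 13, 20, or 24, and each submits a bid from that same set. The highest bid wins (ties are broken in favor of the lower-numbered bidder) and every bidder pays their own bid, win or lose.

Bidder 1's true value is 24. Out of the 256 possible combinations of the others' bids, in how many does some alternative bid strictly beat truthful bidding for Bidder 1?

Others bid (4, 4, 4, 4): truth gives 0; bid 4 gives 20 > 0. Violating.
Others bid (4, 4, 4, 13): truth gives 0; bid 13 gives 11 > 0. Violating.
Others bid (4, 4, 4, 20): truth gives 0; bid 20 gives 4 > 0. Violating.
Others bid (4, 4, 13, 4): truth gives 0; bid 13 gives 11 > 0. Violating.
Others bid (4, 4, 4, 24): truth gives 0; no alternative beats it.
Others bid (4, 4, 13, 24): truth gives 0; no alternative beats it.
(Checking all 256 profiles: 81 have a profitable deviation, 175 do not.)

81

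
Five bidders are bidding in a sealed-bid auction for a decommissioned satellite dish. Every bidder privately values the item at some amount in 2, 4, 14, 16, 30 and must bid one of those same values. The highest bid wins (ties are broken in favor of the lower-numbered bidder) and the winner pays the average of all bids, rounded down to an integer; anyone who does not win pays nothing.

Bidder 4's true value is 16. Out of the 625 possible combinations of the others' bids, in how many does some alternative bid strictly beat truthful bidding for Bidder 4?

Others bid (2, 2, 2, 2): truth gives 12; bid 4 gives 14 > 12. Violating.
Others bid (2, 2, 2, 4): truth gives 11; bid 4 gives 14 > 11. Violating.
Others bid (2, 2, 2, 14): truth gives 9; bid 14 gives 10 > 9. Violating.
Others bid (2, 2, 2, 30): truth gives 0; bid 30 gives 3 > 0. Violating.
Others bid (2, 2, 2, 16): truth gives 9; no alternative beats it.
Others bid (2, 2, 4, 4): truth gives 11; no alternative beats it.
(Checking all 625 profiles: 138 have a profitable deviation, 487 do not.)

138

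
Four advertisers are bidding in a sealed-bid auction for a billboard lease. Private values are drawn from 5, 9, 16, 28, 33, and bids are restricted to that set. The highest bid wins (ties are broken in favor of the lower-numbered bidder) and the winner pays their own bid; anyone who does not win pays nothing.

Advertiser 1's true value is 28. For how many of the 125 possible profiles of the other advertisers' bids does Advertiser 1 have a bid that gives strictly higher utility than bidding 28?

Others bid (5, 5, 5): truth gives 0; bid 5 gives 23 > 0. Violating.
Others bid (5, 5, 9): truth gives 0; bid 9 gives 19 > 0. Violating.
Others bid (5, 5, 16): truth gives 0; bid 16 gives 12 > 0. Violating.
Others bid (5, 9, 5): truth gives 0; bid 9 gives 19 > 0. Violating.
Others bid (5, 5, 28): truth gives 0; no alternative beats it.
Others bid (5, 5, 33): truth gives 0; no alternative beats it.
(Checking all 125 profiles: 27 have a profitable deviation, 98 do not.)

27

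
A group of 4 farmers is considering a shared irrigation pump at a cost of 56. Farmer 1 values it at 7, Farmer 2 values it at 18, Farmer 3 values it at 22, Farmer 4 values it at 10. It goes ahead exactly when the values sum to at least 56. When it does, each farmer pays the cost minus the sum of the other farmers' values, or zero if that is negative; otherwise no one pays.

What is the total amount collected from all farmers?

Total value 57 ≥ cost 56, so it is built.
Farmer 1: others sum to 50; max(0, 56 - 50) = 6.
Farmer 2: others sum to 39; max(0, 56 - 39) = 17.
Farmer 3: others sum to 35; max(0, 56 - 35) = 21.
Farmer 4: others sum to 47; max(0, 56 - 47) = 9.
Total collected = 6 + 17 + 21 + 9 = 53.

53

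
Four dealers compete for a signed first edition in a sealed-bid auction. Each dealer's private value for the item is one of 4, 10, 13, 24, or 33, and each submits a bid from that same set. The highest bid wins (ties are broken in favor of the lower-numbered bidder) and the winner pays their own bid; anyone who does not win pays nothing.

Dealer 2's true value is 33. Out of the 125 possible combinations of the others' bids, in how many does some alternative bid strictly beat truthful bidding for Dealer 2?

48

Others bid (4, 4, 4): truth gives 0; bid 10 gives 23 > 0. Violating.
Others bid (4, 4, 10): truth gives 0; bid 10 gives 23 > 0. Violating.
Others bid (4, 4, 13): truth gives 0; bid 13 gives 20 > 0. Violating.
Others bid (4, 4, 24): truth gives 0; bid 24 gives 9 > 0. Violating.
Others bid (4, 4, 33): truth gives 0; no alternative beats it.
Others bid (4, 10, 33): truth gives 0; no alternative beats it.
(Checking all 125 profiles: 48 have a profitable deviation, 77 do not.)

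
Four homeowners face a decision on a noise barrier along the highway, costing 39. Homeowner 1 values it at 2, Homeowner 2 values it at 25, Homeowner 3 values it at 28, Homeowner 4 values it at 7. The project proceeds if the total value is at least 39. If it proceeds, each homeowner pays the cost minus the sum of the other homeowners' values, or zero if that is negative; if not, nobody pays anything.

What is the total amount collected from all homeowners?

7

Total value 62 ≥ cost 39, so it is built.
Homeowner 1: others sum to 60; max(0, 39 - 60) = 0.
Homeowner 2: others sum to 37; max(0, 39 - 37) = 2.
Homeowner 3: others sum to 34; max(0, 39 - 34) = 5.
Homeowner 4: others sum to 55; max(0, 39 - 55) = 0.
Total collected = 0 + 2 + 5 + 0 = 7.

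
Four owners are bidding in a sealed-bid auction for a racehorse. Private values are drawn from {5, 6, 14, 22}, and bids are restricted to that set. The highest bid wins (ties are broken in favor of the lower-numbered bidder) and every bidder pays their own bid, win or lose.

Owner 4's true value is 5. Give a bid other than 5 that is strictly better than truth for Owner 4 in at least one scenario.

Suppose Owner 1 bids 5, Owner 2 bids 5 and Owner 3 bids 5.
Bid 5: loses but pays 5, utility -5.
Bid 6: wins, pays 6, utility 5 - 6 = -1.
So bidding 6 beats truth here (-1 > -5).

6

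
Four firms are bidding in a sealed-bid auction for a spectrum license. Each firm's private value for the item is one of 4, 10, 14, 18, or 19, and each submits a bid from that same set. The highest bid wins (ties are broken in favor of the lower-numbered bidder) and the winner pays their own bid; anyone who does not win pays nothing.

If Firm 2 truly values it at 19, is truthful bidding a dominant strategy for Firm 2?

No

Consider the case where Firm 1 bids 4, Firm 3 bids 4 and Firm 4 bids 4.
Truthful bid 19: wins, pays 19, utility 19 - 19 = 0.
Bid 10 instead: wins, pays 10, utility 19 - 10 = 9.
Since 9 > 0, bidding 10 is strictly better here, so truthful bidding is not dominant.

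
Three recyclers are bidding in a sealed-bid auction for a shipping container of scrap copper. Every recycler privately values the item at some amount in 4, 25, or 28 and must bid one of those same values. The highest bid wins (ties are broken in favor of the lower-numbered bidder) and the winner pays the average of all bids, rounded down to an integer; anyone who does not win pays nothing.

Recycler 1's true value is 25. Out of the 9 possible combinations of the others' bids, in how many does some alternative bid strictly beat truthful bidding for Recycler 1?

Others bid (4, 4): truth gives 14; bid 4 gives 21 > 14. Violating.
Others bid (4, 28): truth gives 0; bid 28 gives 5 > 0. Violating.
Others bid (28, 4): truth gives 0; bid 28 gives 5 > 0. Violating.
Others bid (4, 25): truth gives 7; no alternative beats it.
Others bid (25, 4): truth gives 7; no alternative beats it.
(Checking all 9 profiles: 3 have a profitable deviation, 6 do not.)

3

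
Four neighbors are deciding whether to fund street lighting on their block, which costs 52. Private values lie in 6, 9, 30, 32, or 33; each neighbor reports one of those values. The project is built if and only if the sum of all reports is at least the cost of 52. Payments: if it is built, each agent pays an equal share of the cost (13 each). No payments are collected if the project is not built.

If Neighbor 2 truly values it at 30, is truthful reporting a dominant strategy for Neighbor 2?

Consider the case where Neighbor 1 reports 6, Neighbor 3 reports 6 and Neighbor 4 reports 9.
Truthful report 30: project not built, utility 0.
Report 32 instead: project built, pays 13, utility 30 - 13 = 17.
Since 17 > 0, reporting 32 is strictly better here, so truthful reporting is not dominant.

No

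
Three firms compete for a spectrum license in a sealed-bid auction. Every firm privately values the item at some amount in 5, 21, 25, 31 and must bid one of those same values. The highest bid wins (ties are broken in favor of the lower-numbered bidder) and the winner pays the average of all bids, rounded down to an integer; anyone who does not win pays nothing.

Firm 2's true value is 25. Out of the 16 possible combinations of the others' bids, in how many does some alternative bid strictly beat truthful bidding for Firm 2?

Others bid (5, 5): truth gives 14; bid 21 gives 15 > 14. Violating.
Others bid (5, 21): truth gives 8; bid 21 gives 10 > 8. Violating.
Others bid (5, 31): truth gives 0; bid 31 gives 3 > 0. Violating.
Others bid (25, 5): truth gives 0; bid 31 gives 5 > 0. Violating.
Others bid (5, 25): truth gives 7; no alternative beats it.
Others bid (21, 5): truth gives 8; no alternative beats it.
(Checking all 16 profiles: 4 have a profitable deviation, 12 do not.)

4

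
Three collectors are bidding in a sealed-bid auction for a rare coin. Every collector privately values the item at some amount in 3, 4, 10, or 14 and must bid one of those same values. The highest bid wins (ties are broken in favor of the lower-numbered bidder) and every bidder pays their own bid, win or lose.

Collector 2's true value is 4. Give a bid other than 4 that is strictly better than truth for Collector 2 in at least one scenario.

3

Suppose Collector 1 bids 3 and Collector 3 bids 10.
Bid 4: loses but pays 4, utility -4.
Bid 3: loses but pays 3, utility -3.
So bidding 3 beats truth here (-3 > -4).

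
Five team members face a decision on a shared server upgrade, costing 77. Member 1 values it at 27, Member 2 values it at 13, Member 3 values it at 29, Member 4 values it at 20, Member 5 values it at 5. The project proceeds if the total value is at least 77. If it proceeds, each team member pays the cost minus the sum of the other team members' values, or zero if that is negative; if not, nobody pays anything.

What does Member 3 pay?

12

Total value 94 ≥ cost 77, so the project is built.
The other team members' values sum to 65.
Cost minus that sum is 77 - 65 = 12.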